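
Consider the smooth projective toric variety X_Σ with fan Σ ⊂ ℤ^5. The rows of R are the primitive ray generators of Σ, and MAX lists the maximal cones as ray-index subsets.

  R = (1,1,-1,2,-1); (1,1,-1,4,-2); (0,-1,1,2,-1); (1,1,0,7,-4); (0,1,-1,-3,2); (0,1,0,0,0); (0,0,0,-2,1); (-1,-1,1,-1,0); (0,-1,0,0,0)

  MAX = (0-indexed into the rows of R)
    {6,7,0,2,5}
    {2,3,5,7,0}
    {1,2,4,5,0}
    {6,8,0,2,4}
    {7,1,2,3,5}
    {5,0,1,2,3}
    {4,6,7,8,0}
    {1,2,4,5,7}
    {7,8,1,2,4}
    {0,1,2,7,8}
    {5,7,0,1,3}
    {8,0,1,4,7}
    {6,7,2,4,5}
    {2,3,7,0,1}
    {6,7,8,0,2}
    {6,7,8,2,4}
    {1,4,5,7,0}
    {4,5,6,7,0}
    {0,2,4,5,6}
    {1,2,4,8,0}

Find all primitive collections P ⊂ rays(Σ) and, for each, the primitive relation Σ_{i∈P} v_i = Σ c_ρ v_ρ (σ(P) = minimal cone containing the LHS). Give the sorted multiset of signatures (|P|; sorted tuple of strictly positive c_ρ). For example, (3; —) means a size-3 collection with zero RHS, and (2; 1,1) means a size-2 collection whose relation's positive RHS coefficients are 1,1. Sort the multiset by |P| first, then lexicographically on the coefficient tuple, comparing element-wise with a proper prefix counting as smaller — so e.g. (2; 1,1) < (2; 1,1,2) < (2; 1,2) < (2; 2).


7 collections generate NE(X_Σ); each relation:

  • {5,8}:  v_{5} + v_{8} = 0  ⇒ sig = (2; —)
  • {1,6}:  v_{1} + v_{6} = v_{0}  ⇒ sig = (2; 1)
  • {3,4}:  v_{3} + v_{4} = v_{1} + v_{5}  ⇒ sig = (2; 1,1)
  • {3,8}:  v_{3} + v_{8} = v_{0} + v_{1} + v_{2} + v_{7}  ⇒ sig = (2; 1,1,1,1)
  • {3,6}:  v_{3} + v_{6} = 2·v_{0} + v_{2} + v_{5} + v_{7}  ⇒ sig = (2; 1,1,1,2)
  • {0,2,4,7}:  v_{0} + v_{2} + v_{4} + v_{7} = 0  ⇒ sig = (4; —)
  • {0,1,2,5,7}:  v_{0} + v_{1} + v_{2} + v_{5} + v_{7} = v_{3}  ⇒ sig = (5; 1)

Signatures (|P|; sorted positive RHS coefficients), sorted:
[(2; —), (2; 1), (2; 1,1), (2; 1,1,1,1), (2; 1,1,1,2), (4; —), (5; 1)]


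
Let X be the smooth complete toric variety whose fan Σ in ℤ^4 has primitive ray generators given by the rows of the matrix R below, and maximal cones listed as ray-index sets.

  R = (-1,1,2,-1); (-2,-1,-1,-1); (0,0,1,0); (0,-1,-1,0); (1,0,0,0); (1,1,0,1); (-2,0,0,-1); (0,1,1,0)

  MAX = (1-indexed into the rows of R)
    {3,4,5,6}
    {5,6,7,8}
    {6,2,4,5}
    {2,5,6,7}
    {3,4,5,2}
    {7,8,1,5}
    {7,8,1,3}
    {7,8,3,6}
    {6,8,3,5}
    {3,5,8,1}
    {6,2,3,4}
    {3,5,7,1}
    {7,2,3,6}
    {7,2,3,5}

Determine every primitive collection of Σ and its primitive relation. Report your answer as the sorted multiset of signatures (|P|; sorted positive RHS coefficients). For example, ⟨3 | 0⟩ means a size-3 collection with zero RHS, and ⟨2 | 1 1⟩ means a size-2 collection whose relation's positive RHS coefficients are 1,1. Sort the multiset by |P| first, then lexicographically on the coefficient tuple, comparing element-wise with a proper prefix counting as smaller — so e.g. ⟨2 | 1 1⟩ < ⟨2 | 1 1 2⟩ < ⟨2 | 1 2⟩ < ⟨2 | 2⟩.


|primitive collections| = 9. Relations:

  {4,8}:  v_{4} + v_{8} = 0  ⇒ sig = ⟨2 | 0⟩
  {2,8}:  v_{2} + v_{8} = v_{7}  ⇒ sig = ⟨2 | 1⟩
  {4,7}:  v_{4} + v_{7} = v_{2}  ⇒ sig = ⟨2 | 1⟩
  {1,4}:  v_{1} + v_{4} = v_{3} + v_{5} + v_{7}  ⇒ sig = ⟨2 | 1 1 1⟩
  {1,2}:  v_{1} + v_{2} = v_{3} + v_{5} + 2·v_{7}  ⇒ sig = ⟨2 | 1 1 2⟩
  {1,6}:  v_{1} + v_{6} = 2·v_{8}  ⇒ sig = ⟨2 | 2⟩
  {2,3,5,6}:  v_{2} + v_{3} + v_{5} + v_{6} = 0  ⇒ sig = ⟨4 | 0⟩
  {3,5,6,7}:  v_{3} + v_{5} + v_{6} + v_{7} = v_{8}  ⇒ sig = ⟨4 | 1⟩
  {3,5,7,8}:  v_{3} + v_{5} + v_{7} + v_{8} = v_{1}  ⇒ sig = ⟨4 | 1⟩

so the primitive-relation signature multiset is
[⟨2 | 0⟩, ⟨2 | 1⟩, ⟨2 | 1⟩, ⟨2 | 1 1 1⟩, ⟨2 | 1 1 2⟩, ⟨2 | 2⟩, ⟨4 | 0⟩, ⟨4 | 1⟩, ⟨4 | 1⟩]


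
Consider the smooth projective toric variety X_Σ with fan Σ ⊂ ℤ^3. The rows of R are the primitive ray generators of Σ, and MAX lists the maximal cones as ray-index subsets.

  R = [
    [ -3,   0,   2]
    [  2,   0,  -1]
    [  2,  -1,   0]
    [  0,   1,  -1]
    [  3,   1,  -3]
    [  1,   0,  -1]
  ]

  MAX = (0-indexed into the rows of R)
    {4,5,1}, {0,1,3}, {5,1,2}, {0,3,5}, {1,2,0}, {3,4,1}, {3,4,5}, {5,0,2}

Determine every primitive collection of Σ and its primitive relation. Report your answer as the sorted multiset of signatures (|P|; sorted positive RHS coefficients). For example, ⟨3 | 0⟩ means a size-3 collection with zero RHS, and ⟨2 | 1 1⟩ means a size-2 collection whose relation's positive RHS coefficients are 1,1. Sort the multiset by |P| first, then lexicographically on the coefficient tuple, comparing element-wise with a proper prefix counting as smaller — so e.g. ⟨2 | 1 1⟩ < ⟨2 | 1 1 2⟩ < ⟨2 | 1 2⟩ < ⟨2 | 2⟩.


Δ(Σ) — 6 vertices, 5 min non-faces:

  P={0,4}:  v_{0} + v_{4} = v_{3}  so sig = ⟨2 | 1⟩
  P={2,3}:  v_{2} + v_{3} = v_{1}  so sig = ⟨2 | 1⟩
  P={2,4}:  v_{2} + v_{4} = 2·v_{1} + v_{5}  so sig = ⟨2 | 1 2⟩
  P={0,1,5}:  v_{0} + v_{1} + v_{5} = 0  so sig = ⟨3 | 0⟩
  P={1,3,5}:  v_{1} + v_{3} + v_{5} = v_{4}  so sig = ⟨3 | 1⟩

Sorted signature multiset PRS(X):
{ ⟨2 | 1⟩ ×2,  ⟨2 | 1 2⟩,  ⟨3 | 0⟩,  ⟨3 | 1⟩ }


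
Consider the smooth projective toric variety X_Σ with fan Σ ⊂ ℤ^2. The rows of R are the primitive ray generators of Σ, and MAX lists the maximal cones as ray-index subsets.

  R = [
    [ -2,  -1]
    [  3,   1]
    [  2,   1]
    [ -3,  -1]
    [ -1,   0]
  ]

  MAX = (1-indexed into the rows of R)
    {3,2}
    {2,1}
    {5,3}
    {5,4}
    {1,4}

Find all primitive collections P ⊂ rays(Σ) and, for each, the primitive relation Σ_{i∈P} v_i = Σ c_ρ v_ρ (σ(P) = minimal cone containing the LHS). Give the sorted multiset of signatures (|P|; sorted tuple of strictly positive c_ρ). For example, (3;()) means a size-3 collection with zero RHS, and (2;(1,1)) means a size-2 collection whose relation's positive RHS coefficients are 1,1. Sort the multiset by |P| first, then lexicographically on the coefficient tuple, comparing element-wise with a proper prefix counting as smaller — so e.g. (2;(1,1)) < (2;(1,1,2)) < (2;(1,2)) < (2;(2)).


|primitive collections| = 5. Relations:

  {1,3}:  v_{1} + v_{3} = 0  ⟹  sig = (2;())
  {2,4}:  v_{2} + v_{4} = 0  ⟹  sig = (2;())
  {1,5}:  v_{1} + v_{5} = v_{4}  ⟹  sig = (2;(1))
  {2,5}:  v_{2} + v_{5} = v_{3}  ⟹  sig = (2;(1))
  {3,4}:  v_{3} + v_{4} = v_{5}  ⟹  sig = (2;(1))

Sorted signature multiset PRS(X):
[(2;()), (2;()), (2;(1)), (2;(1)), (2;(1))]


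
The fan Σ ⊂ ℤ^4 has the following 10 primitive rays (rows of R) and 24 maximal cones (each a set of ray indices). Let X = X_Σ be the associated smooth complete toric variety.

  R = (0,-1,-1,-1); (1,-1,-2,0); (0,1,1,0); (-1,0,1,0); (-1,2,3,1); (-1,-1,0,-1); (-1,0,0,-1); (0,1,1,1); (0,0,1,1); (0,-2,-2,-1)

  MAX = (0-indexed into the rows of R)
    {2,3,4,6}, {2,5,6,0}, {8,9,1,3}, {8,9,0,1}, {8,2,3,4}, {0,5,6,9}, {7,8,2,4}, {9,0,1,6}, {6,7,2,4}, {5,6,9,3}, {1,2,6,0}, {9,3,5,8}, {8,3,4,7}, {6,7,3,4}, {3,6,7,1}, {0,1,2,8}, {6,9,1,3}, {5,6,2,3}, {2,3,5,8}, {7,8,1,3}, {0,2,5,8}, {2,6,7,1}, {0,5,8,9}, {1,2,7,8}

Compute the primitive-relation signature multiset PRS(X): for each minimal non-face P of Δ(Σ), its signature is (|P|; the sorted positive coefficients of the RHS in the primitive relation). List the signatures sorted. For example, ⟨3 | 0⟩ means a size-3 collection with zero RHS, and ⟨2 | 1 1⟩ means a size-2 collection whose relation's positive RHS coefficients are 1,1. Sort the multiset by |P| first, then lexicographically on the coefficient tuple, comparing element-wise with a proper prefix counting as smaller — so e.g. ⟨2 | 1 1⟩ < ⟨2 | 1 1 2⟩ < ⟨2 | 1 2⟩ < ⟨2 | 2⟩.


Δ(Σ) — 10 vertices, 13 min non-faces:

  P={0,7}:  v_{0} + v_{7} = 0  ⇒ sig = ⟨2 | 0⟩
  P={0,3}:  v_{0} + v_{3} = v_{5}  ⇒ sig = ⟨2 | 1⟩
  P={1,4}:  v_{1} + v_{4} = v_{7}  ⇒ sig = ⟨2 | 1⟩
  P={1,5}:  v_{1} + v_{5} = v_{9}  ⇒ sig = ⟨2 | 1⟩
  P={2,9}:  v_{2} + v_{9} = v_{0}  ⇒ sig = ⟨2 | 1⟩
  P={4,9}:  v_{4} + v_{9} = v_{3}  ⇒ sig = ⟨2 | 1⟩
  P={5,7}:  v_{5} + v_{7} = v_{3}  ⇒ sig = ⟨2 | 1⟩
  P={6,8}:  v_{6} + v_{8} = v_{3}  ⇒ sig = ⟨2 | 1⟩
  P={0,4}:  v_{0} + v_{4} = v_{2} + v_{3}  ⇒ sig = ⟨2 | 1 1⟩
  P={7,9}:  v_{7} + v_{9} = v_{1} + v_{3}  ⇒ sig = ⟨2 | 1 1⟩
  P={4,5}:  v_{4} + v_{5} = v_{2} + 2·v_{3}  ⇒ sig = ⟨2 | 1 2⟩
  P={1,2,3}:  v_{1} + v_{2} + v_{3} = 0  ⇒ sig = ⟨3 | 0⟩
  P={2,3,7}:  v_{2} + v_{3} + v_{7} = v_{4}  ⇒ sig = ⟨3 | 1⟩

Hence PRS(X_Σ) =
{ ⟨2 | 0⟩,  ⟨2 | 1⟩ ×7,  ⟨2 | 1 1⟩ ×2,  ⟨2 | 1 2⟩,  ⟨3 | 0⟩,  ⟨3 | 1⟩ }


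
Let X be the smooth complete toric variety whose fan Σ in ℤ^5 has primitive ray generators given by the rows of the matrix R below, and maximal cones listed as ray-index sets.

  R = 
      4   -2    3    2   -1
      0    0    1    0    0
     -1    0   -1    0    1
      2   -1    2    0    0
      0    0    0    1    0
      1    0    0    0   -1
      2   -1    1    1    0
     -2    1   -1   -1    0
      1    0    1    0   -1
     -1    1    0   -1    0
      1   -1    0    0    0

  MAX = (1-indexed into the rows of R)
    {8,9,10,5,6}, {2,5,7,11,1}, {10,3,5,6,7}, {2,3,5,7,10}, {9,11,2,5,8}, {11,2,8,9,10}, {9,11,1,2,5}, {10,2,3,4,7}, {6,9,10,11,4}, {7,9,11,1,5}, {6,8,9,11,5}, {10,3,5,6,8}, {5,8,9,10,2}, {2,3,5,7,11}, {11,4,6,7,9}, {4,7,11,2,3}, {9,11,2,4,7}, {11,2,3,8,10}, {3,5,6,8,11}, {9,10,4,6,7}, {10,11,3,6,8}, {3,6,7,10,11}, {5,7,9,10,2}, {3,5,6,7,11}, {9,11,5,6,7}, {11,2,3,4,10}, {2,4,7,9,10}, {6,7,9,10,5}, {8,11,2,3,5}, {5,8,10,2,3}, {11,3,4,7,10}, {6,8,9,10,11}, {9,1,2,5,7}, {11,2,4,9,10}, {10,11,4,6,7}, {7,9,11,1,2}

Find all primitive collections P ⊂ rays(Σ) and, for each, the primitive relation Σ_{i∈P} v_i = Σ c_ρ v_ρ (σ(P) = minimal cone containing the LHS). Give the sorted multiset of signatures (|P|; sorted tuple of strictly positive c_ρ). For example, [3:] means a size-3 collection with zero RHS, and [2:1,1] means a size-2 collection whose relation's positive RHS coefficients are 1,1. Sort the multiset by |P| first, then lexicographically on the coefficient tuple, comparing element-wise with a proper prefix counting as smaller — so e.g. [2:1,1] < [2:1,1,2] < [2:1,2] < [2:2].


15 collections generate NE(X_Σ); each relation:

  P = {3,9}:  v_{3} + v_{9} = 0 ; sig = [2:]
  P = {7,8}:  v_{7} + v_{8} = 0 ; sig = [2:]
  P = {2,6}:  v_{2} + v_{6} = v_{9} ; sig = [2:1]
  P = {4,5}:  v_{4} + v_{5} = v_{2} + v_{7} ; sig = [2:1,1]
  P = {1,10}:  v_{1} + v_{10} = v_{2} + v_{7} + v_{9} ; sig = [2:1,1,1]
  P = {4,8}:  v_{4} + v_{8} = v_{2} + v_{10} + v_{11} ; sig = [2:1,1,1]
  P = {1,3}:  v_{1} + v_{3} = v_{2} + v_{5} + v_{7} + v_{11} ; sig = [2:1,1,1,1]
  P = {1,8}:  v_{1} + v_{8} = v_{2} + v_{5} + v_{9} + v_{11} ; sig = [2:1,1,1,1]
  P = {1,6}:  v_{1} + v_{6} = v_{5} + v_{7} + 2·v_{9} + v_{11} ; sig = [2:1,1,1,2]
  P = {1,4}:  v_{1} + v_{4} = 2·v_{2} + 2·v_{7} + v_{9} + v_{11} ; sig = [2:1,1,2,2]
  P = {5,10,11}:  v_{5} + v_{10} + v_{11} = 0 ; sig = [3:]
  P = {3,4,6}:  v_{3} + v_{4} + v_{6} = v_{7} + v_{10} + v_{11} ; sig = [3:1,1,1]
  P = {2,7,10,11}:  v_{2} + v_{7} + v_{10} + v_{11} = v_{4} ; sig = [4:1]
  P = {7,9,10,11}:  v_{7} + v_{9} + v_{10} + v_{11} = v_{4} + v_{6} ; sig = [4:1,1]
  P = {2,5,7,9,11}:  v_{2} + v_{5} + v_{7} + v_{9} + v_{11} = v_{1} ; sig = [5:1]

Sorted signature multiset PRS(X):
{ [2:] ×2,  [2:1],  [2:1,1],  [2:1,1,1] ×2,  [2:1,1,1,1] ×2,  [2:1,1,1,2],  [2:1,1,2,2],  [3:],  [3:1,1,1],  [4:1],  [4:1,1],  [5:1] }


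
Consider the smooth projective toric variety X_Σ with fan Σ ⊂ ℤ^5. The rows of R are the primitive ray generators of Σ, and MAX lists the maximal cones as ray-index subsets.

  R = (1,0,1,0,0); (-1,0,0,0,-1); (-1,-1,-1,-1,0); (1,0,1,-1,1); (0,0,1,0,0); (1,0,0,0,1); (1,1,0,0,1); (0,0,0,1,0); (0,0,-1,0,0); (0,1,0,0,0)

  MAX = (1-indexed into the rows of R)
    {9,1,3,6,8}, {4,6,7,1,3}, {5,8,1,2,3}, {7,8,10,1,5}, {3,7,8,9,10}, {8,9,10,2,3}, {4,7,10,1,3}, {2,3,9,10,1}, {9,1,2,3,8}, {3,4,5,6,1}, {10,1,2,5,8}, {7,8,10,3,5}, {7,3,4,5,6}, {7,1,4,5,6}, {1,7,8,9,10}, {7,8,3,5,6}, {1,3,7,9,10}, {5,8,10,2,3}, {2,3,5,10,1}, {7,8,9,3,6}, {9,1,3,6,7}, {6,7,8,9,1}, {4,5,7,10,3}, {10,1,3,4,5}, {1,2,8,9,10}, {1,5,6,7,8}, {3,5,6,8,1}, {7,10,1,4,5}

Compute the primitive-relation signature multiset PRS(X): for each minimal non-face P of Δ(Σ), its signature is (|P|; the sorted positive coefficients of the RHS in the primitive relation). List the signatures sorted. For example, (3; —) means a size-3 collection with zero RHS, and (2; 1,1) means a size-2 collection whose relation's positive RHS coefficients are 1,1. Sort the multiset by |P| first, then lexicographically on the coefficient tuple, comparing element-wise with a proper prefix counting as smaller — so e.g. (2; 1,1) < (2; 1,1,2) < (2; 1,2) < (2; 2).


|primitive collections| = 10. Relations:

  {2,6}:  v_{2} + v_{6} = 0 — sig = (2; —)
  {5,9}:  v_{5} + v_{9} = 0 — sig = (2; —)
  {2,7}:  v_{2} + v_{7} = v_{10} — sig = (2; 1)
  {6,10}:  v_{6} + v_{10} = v_{7} — sig = (2; 1)
  {4,8}:  v_{4} + v_{8} = v_{5} + v_{6} — sig = (2; 1,1)
  {4,9}:  v_{4} + v_{9} = v_{1} + v_{3} + v_{7} — sig = (2; 1,1,1)
  {2,4}:  v_{2} + v_{4} = v_{1} + v_{3} + v_{5} + v_{10} — sig = (2; 1,1,1,1)
  {1,3,8,10}:  v_{1} + v_{3} + v_{8} + v_{10} = 0 — sig = (4; —)
  {1,3,5,7}:  v_{1} + v_{3} + v_{5} + v_{7} = v_{4} — sig = (4; 1)
  {1,3,7,8}:  v_{1} + v_{3} + v_{7} + v_{8} = v_{6} — sig = (4; 1)

Sorted signature multiset PRS(X):
    |P|=2: 7 collections, coeffs (), (), (1), (1), (1,1), (1,1,1), (1,1,1,1)
    |P|=4: 3 collections, coeffs (), (1), (1)


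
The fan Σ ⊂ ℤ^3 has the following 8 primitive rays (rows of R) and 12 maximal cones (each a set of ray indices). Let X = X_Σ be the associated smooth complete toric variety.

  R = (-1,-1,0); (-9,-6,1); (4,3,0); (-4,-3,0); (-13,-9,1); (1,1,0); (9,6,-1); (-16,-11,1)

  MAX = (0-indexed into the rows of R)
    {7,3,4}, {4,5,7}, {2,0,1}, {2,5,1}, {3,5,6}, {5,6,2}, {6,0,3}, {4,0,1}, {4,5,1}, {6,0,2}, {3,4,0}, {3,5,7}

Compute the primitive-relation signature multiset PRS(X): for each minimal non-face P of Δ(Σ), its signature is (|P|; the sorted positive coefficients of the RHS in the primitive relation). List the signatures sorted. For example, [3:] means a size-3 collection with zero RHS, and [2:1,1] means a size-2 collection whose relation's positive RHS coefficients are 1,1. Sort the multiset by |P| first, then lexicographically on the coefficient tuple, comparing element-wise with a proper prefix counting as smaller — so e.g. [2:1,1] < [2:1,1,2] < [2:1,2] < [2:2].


Δ(Σ) — 8 vertices, 11 min non-faces:

  {0,5}:  v_{0} + v_{5} = 0  →  sig = [2:]
  {1,6}:  v_{1} + v_{6} = 0  →  sig = [2:]
  {2,3}:  v_{2} + v_{3} = 0  →  sig = [2:]
  {1,3}:  v_{1} + v_{3} = v_{4}  →  sig = [2:1]
  {2,4}:  v_{2} + v_{4} = v_{1}  →  sig = [2:1]
  {4,6}:  v_{4} + v_{6} = v_{3}  →  sig = [2:1]
  {0,7}:  v_{0} + v_{7} = v_{3} + v_{4}  →  sig = [2:1,1]
  {2,7}:  v_{2} + v_{7} = v_{4} + v_{5}  →  sig = [2:1,1]
  {1,7}:  v_{1} + v_{7} = 2·v_{4} + v_{5}  →  sig = [2:1,2]
  {6,7}:  v_{6} + v_{7} = 2·v_{3} + v_{5}  →  sig = [2:1,2]
  {3,4,5}:  v_{3} + v_{4} + v_{5} = v_{7}  →  sig = [3:1]

Hence PRS(X_Σ) =
    |P|=2: 10 collections, coeffs (), (), (), (1), (1), (1), (1,1), (1,1), (1,2), (1,2)
    |P|=3: 1 collection, coeffs (1)


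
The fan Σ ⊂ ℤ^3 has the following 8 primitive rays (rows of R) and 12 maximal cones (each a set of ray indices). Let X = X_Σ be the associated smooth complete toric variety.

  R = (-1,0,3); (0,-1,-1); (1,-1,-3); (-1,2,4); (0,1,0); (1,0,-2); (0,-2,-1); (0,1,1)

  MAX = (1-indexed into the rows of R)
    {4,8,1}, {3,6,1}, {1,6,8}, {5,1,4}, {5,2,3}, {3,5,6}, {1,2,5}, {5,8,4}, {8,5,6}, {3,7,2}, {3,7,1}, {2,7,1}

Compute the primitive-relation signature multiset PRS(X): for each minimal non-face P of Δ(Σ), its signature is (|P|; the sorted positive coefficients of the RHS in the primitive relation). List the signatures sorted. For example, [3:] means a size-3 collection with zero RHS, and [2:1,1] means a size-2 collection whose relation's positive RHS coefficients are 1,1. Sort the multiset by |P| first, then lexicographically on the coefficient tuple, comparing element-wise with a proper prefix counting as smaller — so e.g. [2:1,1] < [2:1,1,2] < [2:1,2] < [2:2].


14 minimal non-faces of Δ(Σ) (on 8 rays):

  • {2,8}:  v_{2} + v_{8} = 0  ⇒ sig = [2:]
  • {2,6}:  v_{2} + v_{6} = v_{3}  ⇒ sig = [2:1]
  • {3,4}:  v_{3} + v_{4} = v_{8}  ⇒ sig = [2:1]
  • {3,8}:  v_{3} + v_{8} = v_{6}  ⇒ sig = [2:1]
  • {4,7}:  v_{4} + v_{7} = v_{1}  ⇒ sig = [2:1]
  • {5,7}:  v_{5} + v_{7} = v_{2}  ⇒ sig = [2:1]
  • {2,4}:  v_{2} + v_{4} = v_{1} + v_{5}  ⇒ sig = [2:1,1]
  • {7,8}:  v_{7} + v_{8} = v_{1} + v_{3}  ⇒ sig = [2:1,1]
  • {6,7}:  v_{6} + v_{7} = v_{1} + 2·v_{3}  ⇒ sig = [2:1,2]
  • {4,6}:  v_{4} + v_{6} = 2·v_{8}  ⇒ sig = [2:2]
  • {1,3,5}:  v_{1} + v_{3} + v_{5} = 0  ⇒ sig = [3:]
  • {1,2,3}:  v_{1} + v_{2} + v_{3} = v_{7}  ⇒ sig = [3:1]
  • {1,5,6}:  v_{1} + v_{5} + v_{6} = v_{8}  ⇒ sig = [3:1]
  • {1,5,8}:  v_{1} + v_{5} + v_{8} = v_{4}  ⇒ sig = [3:1]

Hence PRS(X_Σ) =
    [2:]
    [2:1]
    [2:1]
    [2:1]
    [2:1]
    [2:1]
    [2:1,1]
    [2:1,1]
    [2:1,2]
    [2:2]
    [3:]
    [3:1]
    [3:1]
    [3:1]


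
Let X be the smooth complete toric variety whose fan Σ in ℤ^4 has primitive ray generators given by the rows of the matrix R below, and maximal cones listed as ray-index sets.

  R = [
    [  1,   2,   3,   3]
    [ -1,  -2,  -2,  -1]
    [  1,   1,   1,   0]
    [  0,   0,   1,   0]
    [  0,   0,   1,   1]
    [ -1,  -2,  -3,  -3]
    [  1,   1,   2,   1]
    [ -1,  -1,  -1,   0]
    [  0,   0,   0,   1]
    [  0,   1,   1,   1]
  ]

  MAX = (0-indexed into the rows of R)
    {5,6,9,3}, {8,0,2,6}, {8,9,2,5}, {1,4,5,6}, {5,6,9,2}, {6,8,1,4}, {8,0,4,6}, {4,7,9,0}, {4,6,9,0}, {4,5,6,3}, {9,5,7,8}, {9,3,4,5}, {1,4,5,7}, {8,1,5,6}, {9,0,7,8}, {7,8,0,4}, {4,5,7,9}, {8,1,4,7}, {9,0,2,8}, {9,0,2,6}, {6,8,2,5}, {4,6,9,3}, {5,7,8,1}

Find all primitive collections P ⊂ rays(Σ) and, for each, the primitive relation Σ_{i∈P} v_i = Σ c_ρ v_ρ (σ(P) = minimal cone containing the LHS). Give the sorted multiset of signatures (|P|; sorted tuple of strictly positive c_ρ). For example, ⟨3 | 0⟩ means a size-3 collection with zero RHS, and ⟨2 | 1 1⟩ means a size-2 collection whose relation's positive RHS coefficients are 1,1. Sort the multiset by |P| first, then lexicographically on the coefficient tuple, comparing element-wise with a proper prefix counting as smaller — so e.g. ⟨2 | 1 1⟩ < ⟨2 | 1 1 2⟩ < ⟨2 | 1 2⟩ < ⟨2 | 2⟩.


Σ has 16 primitive collections:

  • {0,5}:  v_{0} + v_{5} = 0 — sig = ⟨2 | 0⟩
  • {2,7}:  v_{2} + v_{7} = 0 — sig = ⟨2 | 0⟩
  • {1,9}:  v_{1} + v_{9} = v_{7} — sig = ⟨2 | 1⟩
  • {2,4}:  v_{2} + v_{4} = v_{6} — sig = ⟨2 | 1⟩
  • {3,8}:  v_{3} + v_{8} = v_{4} — sig = ⟨2 | 1⟩
  • {6,7}:  v_{6} + v_{7} = v_{4} — sig = ⟨2 | 1⟩
  • {0,1}:  v_{0} + v_{1} = v_{4} + v_{8} — sig = ⟨2 | 1 1⟩
  • {0,3}:  v_{0} + v_{3} = v_{4} + v_{6} + v_{9} — sig = ⟨2 | 1 1 1⟩
  • {1,2}:  v_{1} + v_{2} = v_{5} + v_{6} + v_{8} — sig = ⟨2 | 1 1 1⟩
  • {2,3}:  v_{2} + v_{3} = v_{5} + 2·v_{6} + v_{9} — sig = ⟨2 | 1 1 2⟩
  • {3,7}:  v_{3} + v_{7} = 2·v_{4} + v_{5} + v_{9} — sig = ⟨2 | 1 1 2⟩
  • {1,3}:  v_{1} + v_{3} = 2·v_{4} + v_{5} — sig = ⟨2 | 1 2⟩
  • {4,5,8}:  v_{4} + v_{5} + v_{8} = v_{1} — sig = ⟨3 | 1⟩
  • {6,8,9}:  v_{6} + v_{8} + v_{9} = v_{0} — sig = ⟨3 | 1⟩
  • {4,8,9}:  v_{4} + v_{8} + v_{9} = v_{0} + v_{7} — sig = ⟨3 | 1 1⟩
  • {4,5,6,9}:  v_{4} + v_{5} + v_{6} + v_{9} = v_{3} — sig = ⟨4 | 1⟩

Hence PRS(X_Σ) =
    |P|=2: 12 collections, coeffs (), (), (1), (1), (1), (1), (1,1), (1,1,1), (1,1,1), (1,1,2), (1,1,2), (1,2)
    |P|=3: 3 collections, coeffs (1), (1), (1,1)
    |P|=4: 1 collection, coeffs (1)


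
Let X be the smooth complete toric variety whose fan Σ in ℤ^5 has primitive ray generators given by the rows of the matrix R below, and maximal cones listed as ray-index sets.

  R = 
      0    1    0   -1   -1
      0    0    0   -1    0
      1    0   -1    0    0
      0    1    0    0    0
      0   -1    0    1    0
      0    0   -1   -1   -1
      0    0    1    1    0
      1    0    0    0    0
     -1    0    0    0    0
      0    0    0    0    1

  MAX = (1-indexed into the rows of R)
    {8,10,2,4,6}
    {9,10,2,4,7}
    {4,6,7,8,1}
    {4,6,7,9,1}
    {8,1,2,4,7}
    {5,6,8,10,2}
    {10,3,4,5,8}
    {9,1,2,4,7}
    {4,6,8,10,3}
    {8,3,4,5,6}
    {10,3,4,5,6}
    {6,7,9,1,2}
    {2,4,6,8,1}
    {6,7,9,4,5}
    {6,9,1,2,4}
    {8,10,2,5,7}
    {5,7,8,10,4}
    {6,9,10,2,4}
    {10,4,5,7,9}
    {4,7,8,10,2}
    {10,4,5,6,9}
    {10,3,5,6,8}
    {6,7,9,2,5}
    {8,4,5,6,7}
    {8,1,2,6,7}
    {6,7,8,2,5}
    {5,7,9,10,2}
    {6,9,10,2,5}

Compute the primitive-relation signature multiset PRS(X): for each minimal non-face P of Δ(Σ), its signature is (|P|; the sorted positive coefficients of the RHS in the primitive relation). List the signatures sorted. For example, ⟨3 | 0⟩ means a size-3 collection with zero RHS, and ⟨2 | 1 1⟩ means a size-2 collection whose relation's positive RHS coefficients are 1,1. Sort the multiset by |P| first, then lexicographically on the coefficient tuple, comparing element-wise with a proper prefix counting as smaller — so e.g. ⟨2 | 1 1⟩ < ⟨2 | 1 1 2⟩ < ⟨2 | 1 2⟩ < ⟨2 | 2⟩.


The 11 primitive collections of Σ (r=10, n=5):

  {8,9}:  v_{8} + v_{9} = 0  →  sig = ⟨2 | 0⟩
  {1,5}:  v_{1} + v_{5} = v_{6} + v_{7}  →  sig = ⟨2 | 1 1⟩
  {1,10}:  v_{1} + v_{10} = v_{2} + v_{4}  →  sig = ⟨2 | 1 1⟩
  {1,3}:  v_{1} + v_{3} = v_{4} + v_{6} + v_{8}  →  sig = ⟨2 | 1 1 1⟩
  {2,3}:  v_{2} + v_{3} = v_{6} + v_{8} + v_{10}  →  sig = ⟨2 | 1 1 1⟩
  {3,7}:  v_{3} + v_{7} = v_{4} + v_{5} + v_{8}  →  sig = ⟨2 | 1 1 1⟩
  {3,9}:  v_{3} + v_{9} = v_{4} + v_{5} + v_{6} + v_{10}  →  sig = ⟨2 | 1 1 1 1⟩
  {2,4,5}:  v_{2} + v_{4} + v_{5} = 0  →  sig = ⟨3 | 0⟩
  {6,7,10}:  v_{6} + v_{7} + v_{10} = 0  →  sig = ⟨3 | 0⟩
  {2,4,6,7}:  v_{2} + v_{4} + v_{6} + v_{7} = v_{1}  →  sig = ⟨4 | 1⟩
  {4,5,6,8,10}:  v_{4} + v_{5} + v_{6} + v_{8} + v_{10} = v_{3}  →  sig = ⟨5 | 1⟩

Hence PRS(X_Σ) =
    ⟨2 | 0⟩
    ⟨2 | 1 1⟩
    ⟨2 | 1 1⟩
    ⟨2 | 1 1 1⟩
    ⟨2 | 1 1 1⟩
    ⟨2 | 1 1 1⟩
    ⟨2 | 1 1 1 1⟩
    ⟨3 | 0⟩
    ⟨3 | 0⟩
    ⟨4 | 1⟩
    ⟨5 | 1⟩


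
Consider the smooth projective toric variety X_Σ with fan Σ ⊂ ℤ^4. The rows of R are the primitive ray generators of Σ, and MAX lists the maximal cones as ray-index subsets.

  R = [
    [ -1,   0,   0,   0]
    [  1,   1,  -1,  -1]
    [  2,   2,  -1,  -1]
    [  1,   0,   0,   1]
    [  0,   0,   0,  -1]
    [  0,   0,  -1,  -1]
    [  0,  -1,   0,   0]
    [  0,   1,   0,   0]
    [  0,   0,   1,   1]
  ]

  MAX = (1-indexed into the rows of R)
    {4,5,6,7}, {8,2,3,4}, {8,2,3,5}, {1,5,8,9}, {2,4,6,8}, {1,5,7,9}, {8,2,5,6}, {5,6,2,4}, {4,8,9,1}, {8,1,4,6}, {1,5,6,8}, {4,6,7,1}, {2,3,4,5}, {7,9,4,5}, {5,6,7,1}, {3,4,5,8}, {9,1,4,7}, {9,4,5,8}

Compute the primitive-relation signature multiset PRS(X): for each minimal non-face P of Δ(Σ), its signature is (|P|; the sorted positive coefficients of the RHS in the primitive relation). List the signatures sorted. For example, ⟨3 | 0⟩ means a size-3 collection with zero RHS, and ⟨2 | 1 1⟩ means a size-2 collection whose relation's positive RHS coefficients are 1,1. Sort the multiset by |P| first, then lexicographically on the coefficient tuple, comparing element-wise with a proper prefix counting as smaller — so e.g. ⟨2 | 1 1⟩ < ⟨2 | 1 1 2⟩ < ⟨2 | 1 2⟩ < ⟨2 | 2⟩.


12 collections generate NE(X_Σ); each relation:

  {6,9}:  v_{6} + v_{9} = 0 — sig = ⟨2 | 0⟩
  {7,8}:  v_{7} + v_{8} = 0 — sig = ⟨2 | 0⟩
  {1,2}:  v_{1} + v_{2} = v_{6} + v_{8} — sig = ⟨2 | 1 1⟩
  {1,3}:  v_{1} + v_{3} = v_{2} + v_{8} — sig = ⟨2 | 1 1⟩
  {2,7}:  v_{2} + v_{7} = v_{4} + v_{5} + v_{6} — sig = ⟨2 | 1 1 1⟩
  {2,9}:  v_{2} + v_{9} = v_{4} + v_{5} + v_{8} — sig = ⟨2 | 1 1 1⟩
  {3,7}:  v_{3} + v_{7} = v_{2} + v_{4} + v_{5} — sig = ⟨2 | 1 1 1⟩
  {3,6}:  v_{3} + v_{6} = 2·v_{2} — sig = ⟨2 | 2⟩
  {3,9}:  v_{3} + v_{9} = 2·v_{4} + 2·v_{5} + 2·v_{8} — sig = ⟨2 | 2 2 2⟩
  {1,4,5}:  v_{1} + v_{4} + v_{5} = 0 — sig = ⟨3 | 0⟩
  {2,4,5,8}:  v_{2} + v_{4} + v_{5} + v_{8} = v_{3} — sig = ⟨4 | 1⟩
  {4,5,6,8}:  v_{4} + v_{5} + v_{6} + v_{8} = v_{2} — sig = ⟨4 | 1⟩

Signatures (|P|; sorted positive RHS coefficients), sorted:
{ ⟨2 | 0⟩ ×2,  ⟨2 | 1 1⟩ ×2,  ⟨2 | 1 1 1⟩ ×3,  ⟨2 | 2⟩,  ⟨2 | 2 2 2⟩,  ⟨3 | 0⟩,  ⟨4 | 1⟩ ×2 }


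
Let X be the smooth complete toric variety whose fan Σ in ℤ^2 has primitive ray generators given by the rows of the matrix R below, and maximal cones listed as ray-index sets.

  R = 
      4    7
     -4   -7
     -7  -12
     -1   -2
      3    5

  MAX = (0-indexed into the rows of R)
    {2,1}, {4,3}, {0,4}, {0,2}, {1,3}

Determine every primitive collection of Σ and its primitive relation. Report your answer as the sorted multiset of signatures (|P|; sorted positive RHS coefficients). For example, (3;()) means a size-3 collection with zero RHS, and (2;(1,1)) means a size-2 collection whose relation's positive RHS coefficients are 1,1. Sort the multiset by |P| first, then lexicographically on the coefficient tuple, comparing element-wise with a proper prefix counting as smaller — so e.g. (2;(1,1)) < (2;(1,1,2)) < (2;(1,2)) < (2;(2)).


5 collections generate NE(X_Σ); each relation:

  P={0,1}:  v_{0} + v_{1} = 0  ⟹  sig = (2;())
  P={0,3}:  v_{0} + v_{3} = v_{4}  ⟹  sig = (2;(1))
  P={1,4}:  v_{1} + v_{4} = v_{3}  ⟹  sig = (2;(1))
  P={2,4}:  v_{2} + v_{4} = v_{1}  ⟹  sig = (2;(1))
  P={2,3}:  v_{2} + v_{3} = 2·v_{1}  ⟹  sig = (2;(2))

so the primitive-relation signature multiset is
[(2;()), (2;(1)), (2;(1)), (2;(1)), (2;(2))]


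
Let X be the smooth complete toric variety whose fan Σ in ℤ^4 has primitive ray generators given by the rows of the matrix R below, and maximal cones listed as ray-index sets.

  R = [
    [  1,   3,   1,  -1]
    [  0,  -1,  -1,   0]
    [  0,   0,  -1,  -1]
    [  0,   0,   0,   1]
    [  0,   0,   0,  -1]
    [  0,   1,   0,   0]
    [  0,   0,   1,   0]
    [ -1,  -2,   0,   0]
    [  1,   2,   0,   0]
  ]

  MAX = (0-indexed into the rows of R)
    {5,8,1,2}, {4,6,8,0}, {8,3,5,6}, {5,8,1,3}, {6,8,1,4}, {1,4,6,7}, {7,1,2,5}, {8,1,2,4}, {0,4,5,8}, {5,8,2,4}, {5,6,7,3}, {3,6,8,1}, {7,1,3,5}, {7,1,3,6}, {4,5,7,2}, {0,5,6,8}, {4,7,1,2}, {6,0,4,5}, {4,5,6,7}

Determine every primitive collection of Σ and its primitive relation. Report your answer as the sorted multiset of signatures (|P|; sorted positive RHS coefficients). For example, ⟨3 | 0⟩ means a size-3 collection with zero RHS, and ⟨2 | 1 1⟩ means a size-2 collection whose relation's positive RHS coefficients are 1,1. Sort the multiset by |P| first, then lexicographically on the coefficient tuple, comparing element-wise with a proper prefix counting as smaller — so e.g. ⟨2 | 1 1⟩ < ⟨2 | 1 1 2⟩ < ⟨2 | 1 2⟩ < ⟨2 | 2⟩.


|primitive collections| = 11. Relations:

  P = {3,4}:  v_{3} + v_{4} = 0 ; sig = ⟨2 | 0⟩
  P = {7,8}:  v_{7} + v_{8} = 0 ; sig = ⟨2 | 0⟩
  P = {2,6}:  v_{2} + v_{6} = v_{4} ; sig = ⟨2 | 1⟩
  P = {0,1}:  v_{0} + v_{1} = v_{4} + v_{8} ; sig = ⟨2 | 1 1⟩
  P = {2,3}:  v_{2} + v_{3} = v_{1} + v_{5} ; sig = ⟨2 | 1 1⟩
  P = {0,3}:  v_{0} + v_{3} = v_{5} + v_{6} + v_{8} ; sig = ⟨2 | 1 1 1⟩
  P = {0,7}:  v_{0} + v_{7} = v_{4} + v_{5} + v_{6} ; sig = ⟨2 | 1 1 1⟩
  P = {0,2}:  v_{0} + v_{2} = 2·v_{4} + v_{5} + v_{8} ; sig = ⟨2 | 1 1 2⟩
  P = {1,5,6}:  v_{1} + v_{5} + v_{6} = 0 ; sig = ⟨3 | 0⟩
  P = {1,4,5}:  v_{1} + v_{4} + v_{5} = v_{2} ; sig = ⟨3 | 1⟩
  P = {4,5,6,8}:  v_{4} + v_{5} + v_{6} + v_{8} = v_{0} ; sig = ⟨4 | 1⟩

Sorted signature multiset PRS(X):
    |P|=2: 8 collections, coeffs (), (), (1), (1,1), (1,1), (1,1,1), (1,1,1), (1,1,2)
    |P|=3: 2 collections, coeffs (), (1)
    |P|=4: 1 collection, coeffs (1)


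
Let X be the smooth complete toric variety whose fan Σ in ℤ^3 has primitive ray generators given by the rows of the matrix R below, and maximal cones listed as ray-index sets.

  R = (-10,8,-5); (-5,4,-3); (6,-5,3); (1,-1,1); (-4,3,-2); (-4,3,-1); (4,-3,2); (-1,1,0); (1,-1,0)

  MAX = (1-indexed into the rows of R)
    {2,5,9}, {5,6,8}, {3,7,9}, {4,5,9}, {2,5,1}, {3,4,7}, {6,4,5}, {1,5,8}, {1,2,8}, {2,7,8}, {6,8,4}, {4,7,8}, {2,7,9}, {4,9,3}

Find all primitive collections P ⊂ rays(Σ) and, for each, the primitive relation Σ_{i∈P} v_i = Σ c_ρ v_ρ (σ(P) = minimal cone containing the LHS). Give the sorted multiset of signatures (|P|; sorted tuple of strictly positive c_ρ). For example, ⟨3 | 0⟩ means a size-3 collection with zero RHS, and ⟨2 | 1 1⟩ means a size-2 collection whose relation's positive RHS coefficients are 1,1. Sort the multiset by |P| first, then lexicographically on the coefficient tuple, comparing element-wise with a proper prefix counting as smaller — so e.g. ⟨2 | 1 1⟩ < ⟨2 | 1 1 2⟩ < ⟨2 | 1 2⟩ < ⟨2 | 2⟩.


Minimal non-faces — 18 found among 9 rays, 14 max cones:

  P = {5,7}:  v_{5} + v_{7} = 0  so sig = ⟨2 | 0⟩
  P = {8,9}:  v_{8} + v_{9} = 0  so sig = ⟨2 | 0⟩
  P = {1,3}:  v_{1} + v_{3} = v_{5}  so sig = ⟨2 | 1⟩
  P = {2,3}:  v_{2} + v_{3} = v_{9}  so sig = ⟨2 | 1⟩
  P = {2,4}:  v_{2} + v_{4} = v_{5}  so sig = ⟨2 | 1⟩
  P = {1,7}:  v_{1} + v_{7} = v_{2} + v_{8}  so sig = ⟨2 | 1 1⟩
  P = {1,9}:  v_{1} + v_{9} = v_{2} + v_{5}  so sig = ⟨2 | 1 1⟩
  P = {3,5}:  v_{3} + v_{5} = v_{4} + v_{9}  so sig = ⟨2 | 1 1⟩
  P = {3,8}:  v_{3} + v_{8} = v_{4} + v_{7}  so sig = ⟨2 | 1 1⟩
  P = {6,7}:  v_{6} + v_{7} = v_{4} + v_{8}  so sig = ⟨2 | 1 1⟩
  P = {6,9}:  v_{6} + v_{9} = v_{4} + v_{5}  so sig = ⟨2 | 1 1⟩
  P = {1,4}:  v_{1} + v_{4} = 2·v_{5} + v_{8}  so sig = ⟨2 | 1 2⟩
  P = {2,6}:  v_{2} + v_{6} = 2·v_{5} + v_{8}  so sig = ⟨2 | 1 2⟩
  P = {3,6}:  v_{3} + v_{6} = 2·v_{4}  so sig = ⟨2 | 2⟩
  P = {1,6}:  v_{1} + v_{6} = 3·v_{5} + 2·v_{8}  so sig = ⟨2 | 2 3⟩
  P = {2,5,8}:  v_{2} + v_{5} + v_{8} = v_{1}  so sig = ⟨3 | 1⟩
  P = {4,5,8}:  v_{4} + v_{5} + v_{8} = v_{6}  so sig = ⟨3 | 1⟩
  P = {4,7,9}:  v_{4} + v_{7} + v_{9} = v_{3}  so sig = ⟨3 | 1⟩

Signatures (|P|; sorted positive RHS coefficients), sorted:
    ⟨2 | 0⟩
    ⟨2 | 0⟩
    ⟨2 | 1⟩
    ⟨2 | 1⟩
    ⟨2 | 1⟩
    ⟨2 | 1 1⟩
    ⟨2 | 1 1⟩
    ⟨2 | 1 1⟩
    ⟨2 | 1 1⟩
    ⟨2 | 1 1⟩
    ⟨2 | 1 1⟩
    ⟨2 | 1 2⟩
    ⟨2 | 1 2⟩
    ⟨2 | 2⟩
    ⟨2 | 2 3⟩
    ⟨3 | 1⟩
    ⟨3 | 1⟩
    ⟨3 | 1⟩


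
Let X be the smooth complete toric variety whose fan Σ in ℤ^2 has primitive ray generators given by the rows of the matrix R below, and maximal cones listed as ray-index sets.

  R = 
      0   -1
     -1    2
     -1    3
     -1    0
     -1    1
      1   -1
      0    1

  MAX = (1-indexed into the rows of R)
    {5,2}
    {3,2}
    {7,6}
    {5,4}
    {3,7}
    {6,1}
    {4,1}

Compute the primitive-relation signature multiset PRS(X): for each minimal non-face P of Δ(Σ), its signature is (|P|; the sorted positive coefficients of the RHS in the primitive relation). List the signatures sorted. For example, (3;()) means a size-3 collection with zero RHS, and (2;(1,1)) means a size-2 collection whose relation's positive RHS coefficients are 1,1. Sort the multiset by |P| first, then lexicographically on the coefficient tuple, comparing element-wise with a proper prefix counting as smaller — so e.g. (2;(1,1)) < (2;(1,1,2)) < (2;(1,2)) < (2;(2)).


Minimal non-faces — 14 found among 7 rays, 7 max cones:

  {1,7}:  v_{1} + v_{7} = 0  →  sig = (2;())
  {5,6}:  v_{5} + v_{6} = 0  →  sig = (2;())
  {1,2}:  v_{1} + v_{2} = v_{5}  →  sig = (2;(1))
  {1,3}:  v_{1} + v_{3} = v_{2}  →  sig = (2;(1))
  {1,5}:  v_{1} + v_{5} = v_{4}  →  sig = (2;(1))
  {2,6}:  v_{2} + v_{6} = v_{7}  →  sig = (2;(1))
  {2,7}:  v_{2} + v_{7} = v_{3}  →  sig = (2;(1))
  {4,6}:  v_{4} + v_{6} = v_{1}  →  sig = (2;(1))
  {4,7}:  v_{4} + v_{7} = v_{5}  →  sig = (2;(1))
  {5,7}:  v_{5} + v_{7} = v_{2}  →  sig = (2;(1))
  {3,4}:  v_{3} + v_{4} = v_{2} + v_{5}  →  sig = (2;(1,1))
  {2,4}:  v_{2} + v_{4} = 2·v_{5}  →  sig = (2;(2))
  {3,5}:  v_{3} + v_{5} = 2·v_{2}  →  sig = (2;(2))
  {3,6}:  v_{3} + v_{6} = 2·v_{7}  →  sig = (2;(2))

Hence PRS(X_Σ) =
    (2;())
    (2;())
    (2;(1))
    (2;(1))
    (2;(1))
    (2;(1))
    (2;(1))
    (2;(1))
    (2;(1))
    (2;(1))
    (2;(1,1))
    (2;(2))
    (2;(2))
    (2;(2))


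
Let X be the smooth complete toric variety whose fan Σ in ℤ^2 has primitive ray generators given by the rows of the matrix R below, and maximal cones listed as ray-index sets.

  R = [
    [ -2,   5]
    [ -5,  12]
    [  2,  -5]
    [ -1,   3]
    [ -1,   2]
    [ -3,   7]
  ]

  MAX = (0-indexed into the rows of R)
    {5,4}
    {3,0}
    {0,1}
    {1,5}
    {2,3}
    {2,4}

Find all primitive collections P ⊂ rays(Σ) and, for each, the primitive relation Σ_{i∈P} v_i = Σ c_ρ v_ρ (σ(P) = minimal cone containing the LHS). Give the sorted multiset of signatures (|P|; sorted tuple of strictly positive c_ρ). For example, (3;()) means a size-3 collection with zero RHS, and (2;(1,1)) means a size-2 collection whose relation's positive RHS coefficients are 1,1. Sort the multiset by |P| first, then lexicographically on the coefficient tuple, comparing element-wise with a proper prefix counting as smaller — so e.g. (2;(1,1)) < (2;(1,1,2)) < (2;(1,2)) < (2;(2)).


9 collections generate NE(X_Σ); each relation:

  P = {0,2}:  v_{0} + v_{2} = 0 ; sig = (2;())
  P = {0,4}:  v_{0} + v_{4} = v_{5} ; sig = (2;(1))
  P = {0,5}:  v_{0} + v_{5} = v_{1} ; sig = (2;(1))
  P = {1,2}:  v_{1} + v_{2} = v_{5} ; sig = (2;(1))
  P = {2,5}:  v_{2} + v_{5} = v_{4} ; sig = (2;(1))
  P = {3,4}:  v_{3} + v_{4} = v_{0} ; sig = (2;(1))
  P = {1,4}:  v_{1} + v_{4} = 2·v_{5} ; sig = (2;(2))
  P = {3,5}:  v_{3} + v_{5} = 2·v_{0} ; sig = (2;(2))
  P = {1,3}:  v_{1} + v_{3} = 3·v_{0} ; sig = (2;(3))

Signatures (|P|; sorted positive RHS coefficients), sorted:
{ (2;()),  (2;(1)) ×5,  (2;(2)) ×2,  (2;(3)) }


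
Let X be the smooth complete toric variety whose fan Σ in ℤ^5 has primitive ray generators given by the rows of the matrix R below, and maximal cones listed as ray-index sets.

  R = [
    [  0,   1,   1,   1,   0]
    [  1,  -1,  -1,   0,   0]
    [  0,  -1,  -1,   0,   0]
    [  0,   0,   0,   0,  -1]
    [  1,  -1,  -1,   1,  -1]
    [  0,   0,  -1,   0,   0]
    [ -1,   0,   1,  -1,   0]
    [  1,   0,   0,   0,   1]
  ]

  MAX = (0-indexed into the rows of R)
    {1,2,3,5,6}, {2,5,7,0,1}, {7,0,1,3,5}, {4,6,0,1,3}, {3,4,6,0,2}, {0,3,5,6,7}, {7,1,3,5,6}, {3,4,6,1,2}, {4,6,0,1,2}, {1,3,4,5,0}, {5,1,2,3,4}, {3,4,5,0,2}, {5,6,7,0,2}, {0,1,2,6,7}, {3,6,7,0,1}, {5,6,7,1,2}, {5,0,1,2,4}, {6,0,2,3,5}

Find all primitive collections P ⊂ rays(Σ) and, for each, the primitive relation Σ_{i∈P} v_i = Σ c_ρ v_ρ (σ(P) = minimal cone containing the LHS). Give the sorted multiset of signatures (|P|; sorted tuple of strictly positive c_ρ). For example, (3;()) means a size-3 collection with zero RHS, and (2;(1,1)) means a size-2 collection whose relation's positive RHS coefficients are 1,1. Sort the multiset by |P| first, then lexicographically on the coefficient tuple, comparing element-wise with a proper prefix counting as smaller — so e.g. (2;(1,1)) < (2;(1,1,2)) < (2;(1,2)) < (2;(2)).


Δ(Σ) — 8 vertices, 5 min non-faces:

  {4,7}:  v_{4} + v_{7} = v_{0} + 2·v_{1} ; sig = (2;(1,2))
  {2,3,7}:  v_{2} + v_{3} + v_{7} = v_{1} ; sig = (3;(1))
  {4,5,6}:  v_{4} + v_{5} + v_{6} = v_{2} + v_{3} ; sig = (3;(1,1))
  {0,1,5,6}:  v_{0} + v_{1} + v_{5} + v_{6} = 0 ; sig = (4;())
  {0,1,2,3}:  v_{0} + v_{1} + v_{2} + v_{3} = v_{4} ; sig = (4;(1))

Sorted signature multiset PRS(X):
    |P|=2: 1 collection, coeffs (1,2)
    |P|=3: 2 collections, coeffs (1), (1,1)
    |P|=4: 2 collections, coeffs (), (1)


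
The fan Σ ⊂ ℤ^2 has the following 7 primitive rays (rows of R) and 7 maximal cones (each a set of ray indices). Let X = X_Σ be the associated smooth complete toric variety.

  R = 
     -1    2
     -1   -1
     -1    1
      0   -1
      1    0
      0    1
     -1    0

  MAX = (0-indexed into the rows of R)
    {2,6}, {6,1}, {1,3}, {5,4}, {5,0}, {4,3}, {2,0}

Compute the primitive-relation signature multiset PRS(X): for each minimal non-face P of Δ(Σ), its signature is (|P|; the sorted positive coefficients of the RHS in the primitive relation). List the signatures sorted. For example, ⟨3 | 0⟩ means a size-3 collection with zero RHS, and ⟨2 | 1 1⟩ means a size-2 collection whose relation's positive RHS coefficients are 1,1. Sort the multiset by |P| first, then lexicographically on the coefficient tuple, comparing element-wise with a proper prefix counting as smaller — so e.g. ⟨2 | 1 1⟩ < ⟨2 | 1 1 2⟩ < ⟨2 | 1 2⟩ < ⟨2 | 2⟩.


|primitive collections| = 14. Relations:

  • {3,5}:  v_{3} + v_{5} = 0  so sig = ⟨2 | 0⟩
  • {4,6}:  v_{4} + v_{6} = 0  so sig = ⟨2 | 0⟩
  • {0,3}:  v_{0} + v_{3} = v_{2}  so sig = ⟨2 | 1⟩
  • {1,4}:  v_{1} + v_{4} = v_{3}  so sig = ⟨2 | 1⟩
  • {1,5}:  v_{1} + v_{5} = v_{6}  so sig = ⟨2 | 1⟩
  • {2,3}:  v_{2} + v_{3} = v_{6}  so sig = ⟨2 | 1⟩
  • {2,4}:  v_{2} + v_{4} = v_{5}  so sig = ⟨2 | 1⟩
  • {2,5}:  v_{2} + v_{5} = v_{0}  so sig = ⟨2 | 1⟩
  • {3,6}:  v_{3} + v_{6} = v_{1}  so sig = ⟨2 | 1⟩
  • {5,6}:  v_{5} + v_{6} = v_{2}  so sig = ⟨2 | 1⟩
  • {0,1}:  v_{0} + v_{1} = v_{2} + v_{6}  so sig = ⟨2 | 1 1⟩
  • {0,4}:  v_{0} + v_{4} = 2·v_{5}  so sig = ⟨2 | 2⟩
  • {0,6}:  v_{0} + v_{6} = 2·v_{2}  so sig = ⟨2 | 2⟩
  • {1,2}:  v_{1} + v_{2} = 2·v_{6}  so sig = ⟨2 | 2⟩

so the primitive-relation signature multiset is
    ⟨2 | 0⟩
    ⟨2 | 0⟩
    ⟨2 | 1⟩
    ⟨2 | 1⟩
    ⟨2 | 1⟩
    ⟨2 | 1⟩
    ⟨2 | 1⟩
    ⟨2 | 1⟩
    ⟨2 | 1⟩
    ⟨2 | 1⟩
    ⟨2 | 1 1⟩
    ⟨2 | 2⟩
    ⟨2 | 2⟩
    ⟨2 | 2⟩


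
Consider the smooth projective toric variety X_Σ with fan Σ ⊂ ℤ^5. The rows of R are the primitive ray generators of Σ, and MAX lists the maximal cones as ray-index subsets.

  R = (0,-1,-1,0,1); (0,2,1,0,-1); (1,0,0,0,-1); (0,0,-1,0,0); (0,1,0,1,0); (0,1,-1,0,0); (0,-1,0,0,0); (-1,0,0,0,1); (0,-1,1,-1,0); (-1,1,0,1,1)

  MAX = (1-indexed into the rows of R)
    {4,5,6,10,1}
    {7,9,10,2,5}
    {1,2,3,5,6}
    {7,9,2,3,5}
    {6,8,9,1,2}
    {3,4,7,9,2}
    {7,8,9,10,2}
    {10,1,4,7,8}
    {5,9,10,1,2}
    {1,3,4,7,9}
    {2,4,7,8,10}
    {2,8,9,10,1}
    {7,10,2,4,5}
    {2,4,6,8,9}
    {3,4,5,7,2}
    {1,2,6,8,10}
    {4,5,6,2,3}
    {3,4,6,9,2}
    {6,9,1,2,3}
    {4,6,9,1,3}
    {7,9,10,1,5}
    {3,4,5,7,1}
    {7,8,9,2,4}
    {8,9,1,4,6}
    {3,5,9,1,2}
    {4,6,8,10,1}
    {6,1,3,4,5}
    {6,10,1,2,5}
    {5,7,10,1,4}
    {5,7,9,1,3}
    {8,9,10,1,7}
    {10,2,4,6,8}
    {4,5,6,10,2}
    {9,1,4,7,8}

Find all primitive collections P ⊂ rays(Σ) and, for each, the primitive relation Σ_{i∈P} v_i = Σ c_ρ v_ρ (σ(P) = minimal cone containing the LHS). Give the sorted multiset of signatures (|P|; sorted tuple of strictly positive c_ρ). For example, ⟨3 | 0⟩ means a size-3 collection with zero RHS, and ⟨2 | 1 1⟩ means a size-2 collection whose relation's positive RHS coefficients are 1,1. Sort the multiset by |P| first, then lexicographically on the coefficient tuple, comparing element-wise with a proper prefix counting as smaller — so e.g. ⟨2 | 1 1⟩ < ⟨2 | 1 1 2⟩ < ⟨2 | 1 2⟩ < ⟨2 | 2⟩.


|primitive collections| = 10. Relations:

  P = {3,8}:  v_{3} + v_{8} = 0  so sig = ⟨2 | 0⟩
  P = {3,10}:  v_{3} + v_{10} = v_{5}  so sig = ⟨2 | 1⟩
  P = {5,8}:  v_{5} + v_{8} = v_{10}  so sig = ⟨2 | 1⟩
  P = {6,7}:  v_{6} + v_{7} = v_{4}  so sig = ⟨2 | 1⟩
  P = {1,2,7}:  v_{1} + v_{2} + v_{7} = 0  so sig = ⟨3 | 0⟩
  P = {4,5,9}:  v_{4} + v_{5} + v_{9} = 0  so sig = ⟨3 | 0⟩
  P = {1,2,4}:  v_{1} + v_{2} + v_{4} = v_{6}  so sig = ⟨3 | 1⟩
  P = {4,9,10}:  v_{4} + v_{9} + v_{10} = v_{8}  so sig = ⟨3 | 1⟩
  P = {5,6,9}:  v_{5} + v_{6} + v_{9} = v_{1} + v_{2}  so sig = ⟨3 | 1 1⟩
  P = {6,9,10}:  v_{6} + v_{9} + v_{10} = v_{1} + v_{2} + v_{8}  so sig = ⟨3 | 1 1 1⟩

so the primitive-relation signature multiset is
{ ⟨2 | 0⟩,  ⟨2 | 1⟩ ×3,  ⟨3 | 0⟩ ×2,  ⟨3 | 1⟩ ×2,  ⟨3 | 1 1⟩,  ⟨3 | 1 1 1⟩ }
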